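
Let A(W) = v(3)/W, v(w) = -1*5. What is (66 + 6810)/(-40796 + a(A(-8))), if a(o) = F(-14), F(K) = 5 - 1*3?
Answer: -1146/6799 ≈ -0.16855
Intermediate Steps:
v(w) = -5
F(K) = 2 (F(K) = 5 - 3 = 2)
A(W) = -5/W
a(o) = 2
(66 + 6810)/(-40796 + a(A(-8))) = (66 + 6810)/(-40796 + 2) = 6876/(-40794) = 6876*(-1/40794) = -1146/6799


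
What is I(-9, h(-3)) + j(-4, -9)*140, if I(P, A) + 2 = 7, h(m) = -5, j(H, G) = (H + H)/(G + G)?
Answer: 605/9 ≈ 67.222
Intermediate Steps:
j(H, G) = H/G (j(H, G) = (2*H)/((2*G)) = (2*H)*(1/(2*G)) = H/G)
I(P, A) = 5 (I(P, A) = -2 + 7 = 5)
I(-9, h(-3)) + j(-4, -9)*140 = 5 - 4/(-9)*140 = 5 - 4*(-⅑)*140 = 5 + (4/9)*140 = 5 + 560/9 = 605/9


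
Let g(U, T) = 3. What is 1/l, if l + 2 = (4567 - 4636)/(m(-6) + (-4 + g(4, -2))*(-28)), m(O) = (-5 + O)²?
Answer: -149/367 ≈ -0.40599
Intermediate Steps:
l = -367/149 (l = -2 + (4567 - 4636)/((-5 - 6)² + (-4 + 3)*(-28)) = -2 - 69/((-11)² - 1*(-28)) = -2 - 69/(121 + 28) = -2 - 69/149 = -367/149 ≈ -2.4631)
1/l = 1/(-367/149) = -149/367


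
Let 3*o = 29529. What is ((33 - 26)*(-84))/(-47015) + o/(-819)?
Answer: -154095691/12835095 ≈ -12.006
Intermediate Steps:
o = 9843 (o = (⅓)*29529 = 9843)
((33 - 26)*(-84))/(-47015) + o/(-819) = ((33 - 26)*(-84))/(-47015) + 9843/(-819) = (7*(-84))*(-1/47015) + 9843*(-1/819) = -588*(-1/47015) - 3281/273 = 588/47015 - 3281/273 = -154095691/12835095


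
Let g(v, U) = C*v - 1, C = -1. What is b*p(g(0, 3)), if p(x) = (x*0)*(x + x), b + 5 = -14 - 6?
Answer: 0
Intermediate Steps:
g(v, U) = -1 - v (g(v, U) = -v - 1 = -1 - v)
b = -25 (b = -5 + (-14 - 6) = -5 - 20 = -25)
p(x) = 0 (p(x) = 0*(2*x) = 0)
b*p(g(0, 3)) = -25*0 = 0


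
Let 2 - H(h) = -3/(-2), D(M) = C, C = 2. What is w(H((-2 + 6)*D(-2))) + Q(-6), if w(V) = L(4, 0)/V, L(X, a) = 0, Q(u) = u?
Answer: -6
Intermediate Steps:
D(M) = 2
H(h) = 1/2 (H(h) = 2 - (-3)/(-2) = 2 - (-3)*(-1)/2 = 2 - 1*3/2 = 2 - 3/2 = 1/2)
w(V) = 0 (w(V) = 0/V = 0)
w(H((-2 + 6)*D(-2))) + Q(-6) = 0 - 6 = -6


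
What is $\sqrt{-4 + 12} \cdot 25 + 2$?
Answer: $2 + 50 \sqrt{2} \approx 72.711$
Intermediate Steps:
$\sqrt{-4 + 12} \cdot 25 + 2 = \sqrt{8} \cdot 25 + 2 = 2 \sqrt{2} \cdot 25 + 2 = 50 \sqrt{2} + 2 = 2 + 50 \sqrt{2}$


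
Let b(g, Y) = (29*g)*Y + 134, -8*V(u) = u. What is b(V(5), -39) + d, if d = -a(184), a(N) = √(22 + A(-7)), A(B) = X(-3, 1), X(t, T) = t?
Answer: 6727/8 - √19 ≈ 836.52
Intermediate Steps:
A(B) = -3
V(u) = -u/8
a(N) = √19 (a(N) = √(22 - 3) = √19)
b(g, Y) = 134 + 29*Y*g (b(g, Y) = 29*Y*g + 134 = 134 + 29*Y*g)
d = -√19 ≈ -4.3589
b(V(5), -39) + d = (134 + 29*(-39)*(-⅛*5)) - √19 = (134 + 29*(-39)*(-5/8)) - √19 = (134 + 5655/8) - √19 = 6727/8 - √19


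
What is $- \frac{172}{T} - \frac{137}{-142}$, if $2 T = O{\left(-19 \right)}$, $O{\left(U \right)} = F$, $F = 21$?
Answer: $- \frac{45971}{2982} \approx -15.416$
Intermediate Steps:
$O{\left(U \right)} = 21$
$T = \frac{21}{2}$ ($T = \frac{1}{2} \cdot 21 = \frac{21}{2} \approx 10.5$)
$- \frac{172}{T} - \frac{137}{-142} = - \frac{172}{\frac{21}{2}} - \frac{137}{-142} = \left(-172\right) \frac{2}{21} - - \frac{137}{142} = - \frac{344}{21} + \frac{137}{142} = - \frac{45971}{2982}$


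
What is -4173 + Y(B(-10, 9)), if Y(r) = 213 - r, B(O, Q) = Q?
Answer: -3969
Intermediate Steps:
-4173 + Y(B(-10, 9)) = -4173 + (213 - 1*9) = -4173 + (213 - 9) = -4173 + 204 = -3969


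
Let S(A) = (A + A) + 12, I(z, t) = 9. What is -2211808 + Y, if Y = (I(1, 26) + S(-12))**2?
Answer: -2211799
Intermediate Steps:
S(A) = 12 + 2*A (S(A) = 2*A + 12 = 12 + 2*A)
Y = 9 (Y = (9 + (12 + 2*(-12)))**2 = (9 + (12 - 24))**2 = (9 - 12)**2 = (-3)**2 = 9)
-2211808 + Y = -2211808 + 9 = -2211799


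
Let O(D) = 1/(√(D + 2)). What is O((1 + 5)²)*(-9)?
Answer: -9*√38/38 ≈ -1.4600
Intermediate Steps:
O(D) = (2 + D)^(-½) (O(D) = 1/(√(2 + D)) = (2 + D)^(-½))
O((1 + 5)²)*(-9) = -9/√(2 + (1 + 5)²) = -9/√(2 + 6²) = -9/√(2 + 36) = -9/√38 = (√38/38)*(-9) = -9*√38/38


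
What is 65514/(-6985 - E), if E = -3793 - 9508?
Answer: 32757/3158 ≈ 10.373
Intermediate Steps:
E = -13301
65514/(-6985 - E) = 65514/(-6985 - 1*(-13301)) = 65514/(-6985 + 13301) = 65514/6316 = 65514*(1/6316) = 32757/3158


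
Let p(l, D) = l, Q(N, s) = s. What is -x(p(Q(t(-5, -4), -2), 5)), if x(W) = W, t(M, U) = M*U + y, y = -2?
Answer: 2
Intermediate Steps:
t(M, U) = -2 + M*U (t(M, U) = M*U - 2 = -2 + M*U)
-x(p(Q(t(-5, -4), -2), 5)) = -1*(-2) = 2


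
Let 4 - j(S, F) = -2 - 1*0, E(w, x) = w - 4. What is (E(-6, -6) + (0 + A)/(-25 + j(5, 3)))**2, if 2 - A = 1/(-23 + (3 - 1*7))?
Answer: 26884225/263169 ≈ 102.16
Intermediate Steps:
E(w, x) = -4 + w
j(S, F) = 6 (j(S, F) = 4 - (-2 - 1*0) = 4 - (-2 + 0) = 4 - 1*(-2) = 4 + 2 = 6)
A = 55/27 (A = 2 - 1/(-23 + (3 - 1*7)) = 2 - 1/(-23 + (3 - 7)) = 2 - 1/(-23 - 4) = 2 - 1/(-27) = 2 - 1*(-1/27) = 2 + 1/27 = 55/27 ≈ 2.0370)
(E(-6, -6) + (0 + A)/(-25 + j(5, 3)))**2 = ((-4 - 6) + (0 + 55/27)/(-25 + 6))**2 = (-10 + (55/27)/(-19))**2 = (-10 + (55/27)*(-1/19))**2 = (-10 - 55/513)**2 = (-5185/513)**2 = 26884225/263169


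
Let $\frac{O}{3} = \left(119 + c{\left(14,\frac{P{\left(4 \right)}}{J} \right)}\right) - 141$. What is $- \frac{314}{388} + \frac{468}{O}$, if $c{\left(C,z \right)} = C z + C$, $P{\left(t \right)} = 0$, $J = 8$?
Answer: $- \frac{1970}{97} \approx -20.309$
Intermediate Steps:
$c{\left(C,z \right)} = C + C z$
$O = -24$ ($O = 3 \left(\left(119 + 14 \left(1 + \frac{0}{8}\right)\right) - 141\right) = 3 \left(\left(119 + 14 \left(1 + 0 \cdot \frac{1}{8}\right)\right) - 141\right) = 3 \left(\left(119 + 14 \left(1 + 0\right)\right) - 141\right) = 3 \left(\left(119 + 14 \cdot 1\right) - 141\right) = 3 \left(\left(119 + 14\right) - 141\right) = 3 \left(133 - 141\right) = 3 \left(-8\right) = -24$)
$- \frac{314}{388} + \frac{468}{O} = - \frac{314}{388} + \frac{468}{-24} = \left(-314\right) \frac{1}{388} + 468 \left(- \frac{1}{24}\right) = - \frac{157}{194} - \frac{39}{2} = - \frac{1970}{97}$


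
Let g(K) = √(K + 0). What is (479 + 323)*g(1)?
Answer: 802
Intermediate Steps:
g(K) = √K
(479 + 323)*g(1) = (479 + 323)*√1 = 802*1 = 802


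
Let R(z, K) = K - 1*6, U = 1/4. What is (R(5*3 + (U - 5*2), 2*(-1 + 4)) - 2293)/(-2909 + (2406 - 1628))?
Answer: 2293/2131 ≈ 1.0760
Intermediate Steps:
U = ¼ ≈ 0.25000
R(z, K) = -6 + K (R(z, K) = K - 6 = -6 + K)
(R(5*3 + (U - 5*2), 2*(-1 + 4)) - 2293)/(-2909 + (2406 - 1628)) = ((-6 + 2*(-1 + 4)) - 2293)/(-2909 + (2406 - 1628)) = ((-6 + 2*3) - 2293)/(-2909 + 778) = ((-6 + 6) - 2293)/(-2131) = (0 - 2293)*(-1/2131) = -2293*(-1/2131) = 2293/2131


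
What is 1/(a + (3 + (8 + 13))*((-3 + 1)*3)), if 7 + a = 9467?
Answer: 1/9316 ≈ 0.00010734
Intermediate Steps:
a = 9460 (a = -7 + 9467 = 9460)
1/(a + (3 + (8 + 13))*((-3 + 1)*3)) = 1/(9460 + (3 + (8 + 13))*((-3 + 1)*3)) = 1/(9460 + (3 + 21)*(-2*3)) = 1/(9460 + 24*(-6)) = 1/(9460 - 144) = 1/9316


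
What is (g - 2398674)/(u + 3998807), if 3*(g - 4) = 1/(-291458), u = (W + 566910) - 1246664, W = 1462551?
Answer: -2097334682581/4180910215896 ≈ -0.50165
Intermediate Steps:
u = 782797 (u = (1462551 + 566910) - 1246664 = 2029461 - 1246664 = 782797)
g = 3497495/874374 (g = 4 + (⅓)/(-291458) = 4 + (⅓)*(-1/291458) = 4 - 1/874374 = 3497495/874374 ≈ 4.0000)
(g - 2398674)/(u + 3998807) = (3497495/874374 - 2398674)/(782797 + 3998807) = -2097334682581/874374/4781604 = -2097334682581/874374*1/4781604 = -2097334682581/4180910215896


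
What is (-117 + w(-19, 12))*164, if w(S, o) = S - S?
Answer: -19188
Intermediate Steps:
w(S, o) = 0
(-117 + w(-19, 12))*164 = (-117 + 0)*164 = -117*164 = -19188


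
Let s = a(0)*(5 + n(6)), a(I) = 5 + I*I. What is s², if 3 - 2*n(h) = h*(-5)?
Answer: 46225/4 ≈ 11556.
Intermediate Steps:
n(h) = 3/2 + 5*h/2 (n(h) = 3/2 - h*(-5)/2 = 3/2 - (-5)*h/2 = 3/2 + 5*h/2)
a(I) = 5 + I²
s = 215/2 (s = (5 + 0²)*(5 + (3/2 + (5/2)*6)) = (5 + 0)*(5 + (3/2 + 15)) = 5*(5 + 33/2) = 5*(43/2) = 215/2 ≈ 107.50)
s² = (215/2)² = 46225/4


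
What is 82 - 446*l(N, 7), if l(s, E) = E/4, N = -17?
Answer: -1397/2 ≈ -698.50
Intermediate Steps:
l(s, E) = E/4 (l(s, E) = E*(1/4) = E/4)
82 - 446*l(N, 7) = 82 - 223*7/2 = 82 - 446*7/4 = 82 - 1561/2 = -1397/2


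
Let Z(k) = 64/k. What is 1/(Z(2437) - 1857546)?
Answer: -2437/4526839538 ≈ -5.3834e-7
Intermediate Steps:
1/(Z(2437) - 1857546) = 1/(64/2437 - 1857546) = 1/(-4526839538/2437) = -2437/4526839538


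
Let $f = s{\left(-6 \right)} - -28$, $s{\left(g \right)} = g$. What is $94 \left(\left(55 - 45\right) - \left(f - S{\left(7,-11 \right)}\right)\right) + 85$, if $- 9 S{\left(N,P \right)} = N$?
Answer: $- \frac{10045}{9} \approx -1116.1$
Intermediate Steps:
$S{\left(N,P \right)} = - \frac{N}{9}$
$f = 22$ ($f = -6 - -28 = -6 + 28 = 22$)
$94 \left(\left(55 - 45\right) - \left(f - S{\left(7,-11 \right)}\right)\right) + 85 = 94 \left(\left(55 - 45\right) - \left(22 - \left(- \frac{1}{9}\right) 7\right)\right) + 85 = 94 \left(\left(55 - 45\right) - \left(22 - - \frac{7}{9}\right)\right) + 85 = 94 \left(10 - \left(22 + \frac{7}{9}\right)\right) + 85 = 94 \left(10 - \frac{205}{9}\right) + 85 = 94 \left(- \frac{115}{9}\right) + 85 = - \frac{10810}{9} + 85 = - \frac{10045}{9}$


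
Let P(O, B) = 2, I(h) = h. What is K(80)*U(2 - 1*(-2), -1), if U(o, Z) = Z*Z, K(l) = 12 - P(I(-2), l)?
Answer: 10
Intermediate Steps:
K(l) = 10 (K(l) = 12 - 1*2 = 12 - 2 = 10)
U(o, Z) = Z²
K(80)*U(2 - 1*(-2), -1) = 10*(-1)² = 10*1 = 10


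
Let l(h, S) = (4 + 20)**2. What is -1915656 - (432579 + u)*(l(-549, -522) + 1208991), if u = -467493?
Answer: 42228906582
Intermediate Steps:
l(h, S) = 576 (l(h, S) = 24**2 = 576)
-1915656 - (432579 + u)*(l(-549, -522) + 1208991) = -1915656 - (432579 - 467493)*(576 + 1208991) = -1915656 - (-34914)*1209567 = -1915656 - 1*(-42230822238) = -1915656 + 42230822238 = 42228906582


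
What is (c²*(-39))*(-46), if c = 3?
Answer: 16146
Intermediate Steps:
(c²*(-39))*(-46) = (3²*(-39))*(-46) = (9*(-39))*(-46) = -351*(-46) = 16146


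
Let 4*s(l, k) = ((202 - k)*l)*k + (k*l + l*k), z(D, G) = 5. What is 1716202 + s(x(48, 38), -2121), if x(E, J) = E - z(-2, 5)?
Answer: -205182167/4 ≈ -5.1296e+7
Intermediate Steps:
x(E, J) = -5 + E (x(E, J) = E - 1*5 = E - 5 = -5 + E)
s(l, k) = k*l/2 + k*l*(202 - k)/4 (s(l, k) = (((202 - k)*l)*k + (k*l + l*k))/4 = ((l*(202 - k))*k + (k*l + k*l))/4 = (k*l*(202 - k) + 2*k*l)/4 = (2*k*l + k*l*(202 - k))/4 = k*l/2 + k*l*(202 - k)/4)
1716202 + s(x(48, 38), -2121) = 1716202 + (¼)*(-2121)*(-5 + 48)*(204 - 1*(-2121)) = 1716202 + (¼)*(-2121)*43*(204 + 2121) = 1716202 + (¼)*(-2121)*43*2325 = 1716202 - 212046975/4 = -205182167/4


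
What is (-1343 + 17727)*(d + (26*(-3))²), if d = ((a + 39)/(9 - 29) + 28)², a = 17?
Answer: 2752118784/25 ≈ 1.1008e+8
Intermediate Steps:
d = 15876/25 (d = ((17 + 39)/(9 - 29) + 28)² = (56/(-20) + 28)² = (56*(-1/20) + 28)² = (-14/5 + 28)² = (126/5)² = 15876/25 ≈ 635.04)
(-1343 + 17727)*(d + (26*(-3))²) = (-1343 + 17727)*(15876/25 + (26*(-3))²) = 16384*(15876/25 + (-78)²) = 16384*(15876/25 + 6084) = 16384*(167976/25) = 2752118784/25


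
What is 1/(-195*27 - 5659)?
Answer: -1/10924 ≈ -9.1542e-5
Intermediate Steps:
1/(-195*27 - 5659) = 1/(-5265 - 5659) = 1/(-10924) = -1/10924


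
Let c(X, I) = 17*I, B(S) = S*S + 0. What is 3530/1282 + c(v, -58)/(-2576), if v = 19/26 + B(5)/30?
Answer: 2589333/825608 ≈ 3.1363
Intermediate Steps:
B(S) = S² (B(S) = S² + 0 = S²)
v = 61/39 (v = 19/26 + 5²/30 = 19*(1/26) + 25*(1/30) = 19/26 + ⅚ = 61/39 ≈ 1.5641)
3530/1282 + c(v, -58)/(-2576) = 3530/1282 + (17*(-58))/(-2576) = 3530*(1/1282) - 986*(-1/2576) = 1765/641 + 493/1288 = 2589333/825608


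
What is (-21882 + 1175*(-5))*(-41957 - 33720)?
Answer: 2100566489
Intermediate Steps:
(-21882 + 1175*(-5))*(-41957 - 33720) = (-21882 - 5875)*(-75677) = -27757*(-75677) = 2100566489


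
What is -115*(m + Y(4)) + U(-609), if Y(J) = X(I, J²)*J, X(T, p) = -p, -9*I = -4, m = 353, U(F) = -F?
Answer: -32626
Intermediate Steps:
I = 4/9 (I = -⅑*(-4) = 4/9 ≈ 0.44444)
Y(J) = -J³ (Y(J) = (-J²)*J = -J³)
-115*(m + Y(4)) + U(-609) = -115*(353 - 1*4³) - 1*(-609) = -115*(353 - 1*64) + 609 = -115*(353 - 64) + 609 = -115*289 + 609 = -33235 + 609 = -32626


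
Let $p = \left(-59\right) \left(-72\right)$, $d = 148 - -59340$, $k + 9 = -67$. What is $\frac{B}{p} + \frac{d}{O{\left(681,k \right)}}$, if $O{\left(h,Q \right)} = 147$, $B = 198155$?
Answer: $\frac{93944603}{208152} \approx 451.33$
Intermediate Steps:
$k = -76$ ($k = -9 - 67 = -76$)
$d = 59488$ ($d = 148 + 59340 = 59488$)
$p = 4248$
$\frac{B}{p} + \frac{d}{O{\left(681,k \right)}} = \frac{198155}{4248} + \frac{59488}{147} = \frac{93944603}{208152}$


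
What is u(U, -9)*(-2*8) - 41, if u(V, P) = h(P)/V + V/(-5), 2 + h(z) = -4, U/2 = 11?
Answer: 1857/55 ≈ 33.764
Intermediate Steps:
U = 22 (U = 2*11 = 22)
h(z) = -6 (h(z) = -2 - 4 = -6)
u(V, P) = -6/V - V/5 (u(V, P) = -6/V + V/(-5) = -6/V + V*(-1/5) = -6/V - V/5)
u(U, -9)*(-2*8) - 41 = (-6/22 - 1/5*22)*(-2*8) - 41 = (-6*1/22 - 22/5)*(-16) - 41 = (-3/11 - 22/5)*(-16) - 41 = -257/55*(-16) - 41 = 4112/55 - 41 = 1857/55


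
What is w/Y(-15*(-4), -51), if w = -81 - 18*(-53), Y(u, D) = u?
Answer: 291/20 ≈ 14.550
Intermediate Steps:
w = 873 (w = -81 + 954 = 873)
w/Y(-15*(-4), -51) = 873/((-15*(-4))) = 873/60 = 873*(1/60) = 291/20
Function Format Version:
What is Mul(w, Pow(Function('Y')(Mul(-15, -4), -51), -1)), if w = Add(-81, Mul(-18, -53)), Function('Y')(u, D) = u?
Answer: Rational(291, 20) ≈ 14.550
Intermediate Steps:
w = 873 (w = Add(-81, 954) = 873)
Mul(w, Pow(Function('Y')(Mul(-15, -4), -51), -1)) = Mul(873, Pow(Mul(-15, -4), -1)) = Mul(873, Pow(60, -1)) = Mul(873, Rational(1, 60)) = Rational(291, 20)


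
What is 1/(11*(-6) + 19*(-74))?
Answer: -1/1472 ≈ -0.00067935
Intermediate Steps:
1/(11*(-6) + 19*(-74)) = 1/(-66 - 1406) = 1/(-1472) = -1/1472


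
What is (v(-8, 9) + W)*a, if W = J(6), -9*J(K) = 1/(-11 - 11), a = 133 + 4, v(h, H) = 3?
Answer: 81515/198 ≈ 411.69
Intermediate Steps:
a = 137
J(K) = 1/198 (J(K) = -1/(9*(-11 - 11)) = -⅑/(-22) = -⅑*(-1/22) = 1/198)
W = 1/198 ≈ 0.0050505
(v(-8, 9) + W)*a = (3 + 1/198)*137 = (595/198)*137 = 81515/198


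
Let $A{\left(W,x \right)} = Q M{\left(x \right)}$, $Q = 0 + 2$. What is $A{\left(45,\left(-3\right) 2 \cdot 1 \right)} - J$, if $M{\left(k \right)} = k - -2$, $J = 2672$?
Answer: $-2680$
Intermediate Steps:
$M{\left(k \right)} = 2 + k$ ($M{\left(k \right)} = k + 2 = 2 + k$)
$Q = 2$
$A{\left(W,x \right)} = 4 + 2 x$ ($A{\left(W,x \right)} = 2 \left(2 + x\right) = 4 + 2 x$)
$A{\left(45,\left(-3\right) 2 \cdot 1 \right)} - J = \left(4 + 2 \left(-3\right) 2 \cdot 1\right) - 2672 = \left(4 + 2 \left(\left(-6\right) 1\right)\right) - 2672 = \left(4 + 2 \left(-6\right)\right) - 2672 = \left(4 - 12\right) - 2672 = -8 - 2672 = -2680$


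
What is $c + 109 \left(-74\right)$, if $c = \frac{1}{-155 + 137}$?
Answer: $- \frac{145189}{18} \approx -8066.1$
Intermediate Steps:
$c = - \frac{1}{18}$ ($c = \frac{1}{-18} = - \frac{1}{18} \approx -0.055556$)
$c + 109 \left(-74\right) = - \frac{1}{18} + 109 \left(-74\right) = - \frac{1}{18} - 8066 = - \frac{145189}{18}$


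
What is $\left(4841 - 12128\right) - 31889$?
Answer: $-39176$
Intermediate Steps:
$\left(4841 - 12128\right) - 31889 = -7287 - 31889 = -39176$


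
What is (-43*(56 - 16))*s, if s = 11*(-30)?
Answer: 567600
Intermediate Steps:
s = -330
(-43*(56 - 16))*s = -43*(56 - 16)*(-330) = -43*40*(-330) = -1720*(-330) = 567600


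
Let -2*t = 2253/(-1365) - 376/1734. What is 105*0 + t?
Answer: 736657/788970 ≈ 0.93369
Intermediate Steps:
t = 736657/788970 (t = -(2253/(-1365) - 376/1734)/2 = -(2253*(-1/1365) - 376*1/1734)/2 = -(-751/455 - 188/867)/2 = -½*(-736657/394485) = 736657/788970 ≈ 0.93369)
105*0 + t = 105*0 + 736657/788970 = 0 + 736657/788970 = 736657/788970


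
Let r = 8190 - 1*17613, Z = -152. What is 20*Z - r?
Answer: 6383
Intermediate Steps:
r = -9423 (r = 8190 - 17613 = -9423)
20*Z - r = 20*(-152) - 1*(-9423) = -3040 + 9423 = 6383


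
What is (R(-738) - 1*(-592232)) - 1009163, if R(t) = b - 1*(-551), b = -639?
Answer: -417019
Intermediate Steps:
R(t) = -88 (R(t) = -639 - 1*(-551) = -639 + 551 = -88)
(R(-738) - 1*(-592232)) - 1009163 = (-88 - 1*(-592232)) - 1009163 = (-88 + 592232) - 1009163 = 592144 - 1009163 = -417019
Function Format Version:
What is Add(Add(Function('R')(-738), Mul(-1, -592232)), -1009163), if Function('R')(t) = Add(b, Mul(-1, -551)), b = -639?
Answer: -417019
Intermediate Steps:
Function('R')(t) = -88 (Function('R')(t) = Add(-639, Mul(-1, -551)) = Add(-639, 551) = -88)
Add(Add(Function('R')(-738), Mul(-1, -592232)), -1009163) = Add(Add(-88, Mul(-1, -592232)), -1009163) = Add(Add(-88, 592232), -1009163) = Add(592144, -1009163) = -417019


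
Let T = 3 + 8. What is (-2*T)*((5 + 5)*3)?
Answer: -660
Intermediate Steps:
T = 11
(-2*T)*((5 + 5)*3) = (-2*11)*((5 + 5)*3) = -220*3 = -22*30 = -660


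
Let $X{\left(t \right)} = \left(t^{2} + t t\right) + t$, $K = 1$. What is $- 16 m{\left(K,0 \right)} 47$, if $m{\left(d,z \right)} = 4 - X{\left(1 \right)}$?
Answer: $-752$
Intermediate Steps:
$X{\left(t \right)} = t + 2 t^{2}$ ($X{\left(t \right)} = \left(t^{2} + t^{2}\right) + t = 2 t^{2} + t = t + 2 t^{2}$)
$m{\left(d,z \right)} = 1$ ($m{\left(d,z \right)} = 4 - 1 \left(1 + 2 \cdot 1\right) = 4 - 1 \left(1 + 2\right) = 4 - 1 \cdot 3 = 4 - 3 = 1$)
$- 16 m{\left(K,0 \right)} 47 = \left(-16\right) 1 \cdot 47 = \left(-16\right) 47 = -752$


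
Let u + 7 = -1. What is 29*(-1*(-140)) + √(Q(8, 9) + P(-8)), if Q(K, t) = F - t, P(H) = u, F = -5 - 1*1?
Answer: 4060 + I*√23 ≈ 4060.0 + 4.7958*I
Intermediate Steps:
F = -6 (F = -5 - 1 = -6)
u = -8 (u = -7 - 1 = -8)
P(H) = -8
Q(K, t) = -6 - t
29*(-1*(-140)) + √(Q(8, 9) + P(-8)) = 29*(-1*(-140)) + √((-6 - 1*9) - 8) = 29*140 + √((-6 - 9) - 8) = 4060 + √(-15 - 8) = 4060 + √(-23) = 4060 + I*√23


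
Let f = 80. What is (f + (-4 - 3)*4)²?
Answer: 2704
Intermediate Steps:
(f + (-4 - 3)*4)² = (80 + (-4 - 3)*4)² = (80 - 7*4)² = (80 - 28)² = 52² = 2704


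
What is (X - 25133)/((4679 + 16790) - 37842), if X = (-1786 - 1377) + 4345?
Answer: 23951/16373 ≈ 1.4628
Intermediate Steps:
X = 1182 (X = -3163 + 4345 = 1182)
(X - 25133)/((4679 + 16790) - 37842) = (1182 - 25133)/((4679 + 16790) - 37842) = -23951/(21469 - 37842) = -23951/(-16373) = -23951*(-1/16373) = 23951/16373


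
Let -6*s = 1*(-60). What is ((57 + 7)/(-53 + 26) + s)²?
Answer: 42436/729 ≈ 58.211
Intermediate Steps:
s = 10 (s = -(-60)/6 = -⅙*(-60) = 10)
((57 + 7)/(-53 + 26) + s)² = ((57 + 7)/(-53 + 26) + 10)² = (64/(-27) + 10)² = (64*(-1/27) + 10)² = (-64/27 + 10)² = (206/27)² = 42436/729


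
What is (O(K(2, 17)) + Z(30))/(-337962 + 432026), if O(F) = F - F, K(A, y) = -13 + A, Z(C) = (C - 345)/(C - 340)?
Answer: 63/5831968 ≈ 1.0803e-5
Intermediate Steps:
Z(C) = (-345 + C)/(-340 + C)
O(F) = 0
(O(K(2, 17)) + Z(30))/(-337962 + 432026) = (0 + (-345 + 30)/(-340 + 30))/(-337962 + 432026) = (0 - 315/(-310))/94064 = (0 - 1/310*(-315))*(1/94064) = (0 + 63/62)*(1/94064) = (63/62)*(1/94064) = 63/5831968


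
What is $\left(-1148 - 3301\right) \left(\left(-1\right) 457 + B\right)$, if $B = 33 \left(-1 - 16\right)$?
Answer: $4529082$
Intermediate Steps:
$B = -561$ ($B = 33 \left(-1 - 16\right) = 33 \left(-17\right) = -561$)
$\left(-1148 - 3301\right) \left(\left(-1\right) 457 + B\right) = \left(-1148 - 3301\right) \left(\left(-1\right) 457 - 561\right) = - 4449 \left(-457 - 561\right) = \left(-4449\right) \left(-1018\right) = 4529082$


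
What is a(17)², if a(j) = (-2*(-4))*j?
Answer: 18496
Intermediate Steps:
a(j) = 8*j
a(17)² = (8*17)² = 136² = 18496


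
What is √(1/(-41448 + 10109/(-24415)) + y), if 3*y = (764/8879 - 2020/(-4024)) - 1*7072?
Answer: I*√1733328046568853944587578032623929138/27117393158693838 ≈ 48.55*I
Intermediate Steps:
y = -63163789249/26796822 (y = ((764/8879 - 2020/(-4024)) - 1*7072)/3 = ((764*(1/8879) - 2020*(-1/4024)) - 7072)/3 = ((764/8879 + 505/1006) - 7072)/3 = (5252479/8932274 - 7072)/3 = (⅓)*(-63163789249/8932274) = -63163789249/26796822 ≈ -2357.1)
√(1/(-41448 + 10109/(-24415)) + y) = √(1/(-41448 + 10109/(-24415)) - 63163789249/26796822) = √(1/(-41448 + 10109*(-1/24415)) - 63163789249/26796822) = √(1/(-41448 - 10109/24415) - 63163789249/26796822) = √(1/(-1011963029/24415) - 63163789249/26796822) = √(-24415/1011963029 - 63163789249/26796822) = √(-63919420145780084351/27117393158693838) = I*√1733328046568853944587578032623929138/27117393158693838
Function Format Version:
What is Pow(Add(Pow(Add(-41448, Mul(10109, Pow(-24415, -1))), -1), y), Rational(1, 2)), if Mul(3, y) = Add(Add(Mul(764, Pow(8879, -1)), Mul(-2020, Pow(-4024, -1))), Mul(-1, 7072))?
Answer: Mul(Rational(1, 27117393158693838), I, Pow(1733328046568853944587578032623929138, Rational(1, 2))) ≈ Mul(48.550, I)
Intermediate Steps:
y = Rational(-63163789249, 26796822) (y = Mul(Rational(1, 3), Add(Add(Mul(764, Pow(8879, -1)), Mul(-2020, Pow(-4024, -1))), Mul(-1, 7072))) = Mul(Rational(1, 3), Add(Add(Mul(764, Rational(1, 8879)), Mul(-2020, Rational(-1, 4024))), -7072)) = Mul(Rational(1, 3), Add(Add(Rational(764, 8879), Rational(505, 1006)), -7072)) = Mul(Rational(1, 3), Add(Rational(5252479, 8932274), -7072)) = Mul(Rational(1, 3), Rational(-63163789249, 8932274)) = Rational(-63163789249, 26796822) ≈ -2357.1)
Pow(Add(Pow(Add(-41448, Mul(10109, Pow(-24415, -1))), -1), y), Rational(1, 2)) = Pow(Add(Pow(Add(-41448, Mul(10109, Pow(-24415, -1))), -1), Rational(-63163789249, 26796822)), Rational(1, 2)) = Pow(Add(Pow(Add(-41448, Mul(10109, Rational(-1, 24415))), -1), Rational(-63163789249, 26796822)), Rational(1, 2)) = Pow(Add(Pow(Add(-41448, Rational(-10109, 24415)), -1), Rational(-63163789249, 26796822)), Rational(1, 2)) = Pow(Add(Pow(Rational(-1011963029, 24415), -1), Rational(-63163789249, 26796822)), Rational(1, 2)) = Pow(Add(Rational(-24415, 1011963029), Rational(-63163789249, 26796822)), Rational(1, 2)) = Pow(Rational(-63919420145780084351, 27117393158693838), Rational(1, 2)) = Mul(Rational(1, 27117393158693838), I, Pow(1733328046568853944587578032623929138, Rational(1, 2)))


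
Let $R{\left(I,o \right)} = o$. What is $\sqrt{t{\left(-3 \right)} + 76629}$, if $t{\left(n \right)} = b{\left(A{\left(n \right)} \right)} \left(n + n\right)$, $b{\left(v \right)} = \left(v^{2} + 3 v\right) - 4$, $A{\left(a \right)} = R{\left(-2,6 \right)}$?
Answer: $3 \sqrt{8481} \approx 276.28$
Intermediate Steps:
$A{\left(a \right)} = 6$
$b{\left(v \right)} = -4 + v^{2} + 3 v$
$t{\left(n \right)} = 100 n$ ($t{\left(n \right)} = \left(-4 + 6^{2} + 3 \cdot 6\right) \left(n + n\right) = \left(-4 + 36 + 18\right) 2 n = 50 \cdot 2 n = 100 n$)
$\sqrt{t{\left(-3 \right)} + 76629} = \sqrt{100 \left(-3\right) + 76629} = \sqrt{-300 + 76629} = \sqrt{76329} = 3 \sqrt{8481}$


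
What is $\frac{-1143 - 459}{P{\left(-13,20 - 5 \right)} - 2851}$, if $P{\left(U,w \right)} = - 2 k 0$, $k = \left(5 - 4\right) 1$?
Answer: $\frac{1602}{2851} \approx 0.56191$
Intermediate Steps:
$k = 1$ ($k = 1 \cdot 1 = 1$)
$P{\left(U,w \right)} = 0$ ($P{\left(U,w \right)} = \left(-2\right) 1 \cdot 0 = \left(-2\right) 0 = 0$)
$\frac{-1143 - 459}{P{\left(-13,20 - 5 \right)} - 2851} = \frac{-1143 - 459}{0 - 2851} = - \frac{1602}{0 - 2851} = - \frac{1602}{-2851} = \left(-1602\right) \left(- \frac{1}{2851}\right) = \frac{1602}{2851}$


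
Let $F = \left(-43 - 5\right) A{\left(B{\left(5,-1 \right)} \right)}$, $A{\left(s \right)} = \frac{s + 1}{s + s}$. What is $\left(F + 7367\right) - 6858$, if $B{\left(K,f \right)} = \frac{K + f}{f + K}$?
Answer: $461$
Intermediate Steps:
$B{\left(K,f \right)} = 1$ ($B{\left(K,f \right)} = \frac{K + f}{K + f} = 1$)
$A{\left(s \right)} = \frac{1 + s}{2 s}$
$F = -48$ ($F = \left(-43 - 5\right) \frac{1 + 1}{2 \cdot 1} = - 48 \cdot \frac{1}{2} \cdot 1 \cdot 2 = \left(-48\right) 1 = -48$)
$\left(F + 7367\right) - 6858 = \left(-48 + 7367\right) - 6858 = 7319 - 6858 = 461$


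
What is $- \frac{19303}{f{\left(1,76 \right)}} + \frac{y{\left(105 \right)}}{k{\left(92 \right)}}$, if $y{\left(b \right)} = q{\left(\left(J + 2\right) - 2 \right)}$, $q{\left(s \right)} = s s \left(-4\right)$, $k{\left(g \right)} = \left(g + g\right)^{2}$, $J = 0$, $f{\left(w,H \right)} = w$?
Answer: $-19303$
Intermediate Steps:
$k{\left(g \right)} = 4 g^{2}$ ($k{\left(g \right)} = \left(2 g\right)^{2} = 4 g^{2}$)
$q{\left(s \right)} = - 4 s^{2}$ ($q{\left(s \right)} = s^{2} \left(-4\right) = - 4 s^{2}$)
$y{\left(b \right)} = 0$ ($y{\left(b \right)} = - 4 \left(\left(0 + 2\right) - 2\right)^{2} = - 4 \left(2 - 2\right)^{2} = - 4 \cdot 0^{2} = \left(-4\right) 0 = 0$)
$- \frac{19303}{f{\left(1,76 \right)}} + \frac{y{\left(105 \right)}}{k{\left(92 \right)}} = - \frac{19303}{1} + \frac{0}{4 \cdot 92^{2}} = \left(-19303\right) 1 + \frac{0}{4 \cdot 8464} = -19303 + \frac{0}{33856} = -19303 + 0 \cdot \frac{1}{33856} = -19303 + 0 = -19303$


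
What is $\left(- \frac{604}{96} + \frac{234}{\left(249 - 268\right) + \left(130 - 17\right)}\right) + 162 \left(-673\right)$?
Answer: $- \frac{122985617}{1128} \approx -1.0903 \cdot 10^{5}$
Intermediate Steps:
$\left(- \frac{604}{96} + \frac{234}{\left(249 - 268\right) + \left(130 - 17\right)}\right) + 162 \left(-673\right) = \left(\left(-604\right) \frac{1}{96} + \frac{234}{-19 + \left(130 - 17\right)}\right) - 109026 = \left(- \frac{151}{24} + \frac{234}{-19 + 113}\right) - 109026 = \left(- \frac{151}{24} + \frac{234}{94}\right) - 109026 = \left(- \frac{151}{24} + 234 \cdot \frac{1}{94}\right) - 109026 = \left(- \frac{151}{24} + \frac{117}{47}\right) - 109026 = - \frac{4289}{1128} - 109026 = - \frac{122985617}{1128}$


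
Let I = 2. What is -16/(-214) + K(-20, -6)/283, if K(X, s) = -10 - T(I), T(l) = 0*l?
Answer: 1194/30281 ≈ 0.039431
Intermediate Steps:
T(l) = 0
K(X, s) = -10 (K(X, s) = -10 - 1*0 = -10 + 0 = -10)
-16/(-214) + K(-20, -6)/283 = -16/(-214) - 10/283 = -16*(-1/214) - 10*1/283 = 8/107 - 10/283 = 1194/30281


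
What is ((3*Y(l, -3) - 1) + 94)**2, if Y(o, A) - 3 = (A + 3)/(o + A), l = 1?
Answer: 10404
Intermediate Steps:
Y(o, A) = 3 + (3 + A)/(A + o) (Y(o, A) = 3 + (A + 3)/(o + A) = 3 + (3 + A)/(A + o))
((3*Y(l, -3) - 1) + 94)**2 = ((3*((3 + 3*1 + 4*(-3))/(-3 + 1)) - 1) + 94)**2 = ((3*((3 + 3 - 12)/(-2)) - 1) + 94)**2 = ((3*(-1/2*(-6)) - 1) + 94)**2 = ((3*3 - 1) + 94)**2 = ((9 - 1) + 94)**2 = (8 + 94)**2 = 102**2 = 10404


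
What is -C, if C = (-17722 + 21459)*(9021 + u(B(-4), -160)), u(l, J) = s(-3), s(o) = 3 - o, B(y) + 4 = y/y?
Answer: -33733899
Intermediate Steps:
B(y) = -3 (B(y) = -4 + y/y = -4 + 1 = -3)
u(l, J) = 6 (u(l, J) = 3 - 1*(-3) = 3 + 3 = 6)
C = 33733899 (C = (-17722 + 21459)*(9021 + 6) = 3737*9027 = 33733899)
-C = -1*33733899 = -33733899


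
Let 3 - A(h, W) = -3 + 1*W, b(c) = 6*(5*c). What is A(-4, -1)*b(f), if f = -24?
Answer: -5040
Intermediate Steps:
b(c) = 30*c
A(h, W) = 6 - W (A(h, W) = 3 - (-3 + 1*W) = 3 - (-3 + W) = 3 + (3 - W) = 6 - W)
A(-4, -1)*b(f) = (6 - 1*(-1))*(30*(-24)) = (6 + 1)*(-720) = 7*(-720) = -5040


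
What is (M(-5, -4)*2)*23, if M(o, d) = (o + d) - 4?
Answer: -598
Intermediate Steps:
M(o, d) = -4 + d + o (M(o, d) = (d + o) - 4 = -4 + d + o)
(M(-5, -4)*2)*23 = ((-4 - 4 - 5)*2)*23 = -13*2*23 = -26*23 = -598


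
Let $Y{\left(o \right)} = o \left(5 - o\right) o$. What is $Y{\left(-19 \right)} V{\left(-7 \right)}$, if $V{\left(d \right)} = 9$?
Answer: $77976$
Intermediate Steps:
$Y{\left(o \right)} = o^{2} \left(5 - o\right)$ ($Y{\left(o \right)} = o o \left(5 - o\right) = o^{2} \left(5 - o\right)$)
$Y{\left(-19 \right)} V{\left(-7 \right)} = \left(-19\right)^{2} \left(5 - -19\right) 9 = 361 \left(5 + 19\right) 9 = 361 \cdot 24 \cdot 9 = 8664 \cdot 9 = 77976$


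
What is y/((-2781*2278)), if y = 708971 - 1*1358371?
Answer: 19100/186327 ≈ 0.10251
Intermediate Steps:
y = -649400 (y = 708971 - 1358371 = -649400)
y/((-2781*2278)) = -649400/((-2781*2278)) = -649400/(-6335118) = -649400*(-1/6335118) = 19100/186327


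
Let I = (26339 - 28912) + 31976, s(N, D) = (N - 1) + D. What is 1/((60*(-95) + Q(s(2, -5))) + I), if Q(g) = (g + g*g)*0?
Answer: 1/23703 ≈ 4.2189e-5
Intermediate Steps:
s(N, D) = -1 + D + N (s(N, D) = (-1 + N) + D = -1 + D + N)
Q(g) = 0 (Q(g) = (g + g²)*0 = 0)
I = 29403 (I = -2573 + 31976 = 29403)
1/((60*(-95) + Q(s(2, -5))) + I) = 1/((60*(-95) + 0) + 29403) = 1/((-5700 + 0) + 29403) = 1/(-5700 + 29403) = 1/23703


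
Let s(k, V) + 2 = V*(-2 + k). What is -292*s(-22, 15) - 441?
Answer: 105263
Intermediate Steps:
s(k, V) = -2 + V*(-2 + k)
-292*s(-22, 15) - 441 = -292*(-2 - 2*15 + 15*(-22)) - 441 = -292*(-2 - 30 - 330) - 441 = -292*(-362) - 441 = 105704 - 441 = 105263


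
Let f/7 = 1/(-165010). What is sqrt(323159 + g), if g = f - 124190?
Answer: sqrt(5417587641441830)/165010 ≈ 446.06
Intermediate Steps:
f = -7/165010 (f = 7/(-165010) = 7*(-1/165010) = -7/165010 ≈ -4.2422e-5)
g = -20492591907/165010 (g = -7/165010 - 124190 = -20492591907/165010 ≈ -1.2419e+5)
sqrt(323159 + g) = sqrt(323159 - 20492591907/165010) = sqrt(32831874683/165010) = sqrt(5417587641441830)/165010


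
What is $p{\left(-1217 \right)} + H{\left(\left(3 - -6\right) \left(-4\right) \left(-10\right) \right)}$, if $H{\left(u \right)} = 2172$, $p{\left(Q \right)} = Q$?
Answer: $955$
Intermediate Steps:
$p{\left(-1217 \right)} + H{\left(\left(3 - -6\right) \left(-4\right) \left(-10\right) \right)} = -1217 + 2172 = 955$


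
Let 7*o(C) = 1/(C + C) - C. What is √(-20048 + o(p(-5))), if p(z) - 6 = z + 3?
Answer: I*√15718066/28 ≈ 141.59*I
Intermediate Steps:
p(z) = 9 + z (p(z) = 6 + (z + 3) = 6 + (3 + z) = 9 + z)
o(C) = -C/7 + 1/(14*C) (o(C) = (1/(C + C) - C)/7 = (1/(2*C) - C)/7 = -C/7 + 1/(14*C))
√(-20048 + o(p(-5))) = √(-20048 + (-(9 - 5)/7 + 1/(14*(9 - 5)))) = √(-20048 + (-⅐*4 + (1/14)/4)) = √(-20048 + (-4/7 + (1/14)*(¼))) = √(-20048 + (-4/7 + 1/56)) = √(-20048 - 31/56) = √(-1122719/56) = I*√15718066/28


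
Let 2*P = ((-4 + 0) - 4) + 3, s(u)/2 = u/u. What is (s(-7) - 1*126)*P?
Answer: 310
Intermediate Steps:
s(u) = 2 (s(u) = 2*(u/u) = 2*1 = 2)
P = -5/2 (P = (((-4 + 0) - 4) + 3)/2 = ((-4 - 4) + 3)/2 = (-8 + 3)/2 = (½)*(-5) = -5/2 ≈ -2.5000)
(s(-7) - 1*126)*P = (2 - 1*126)*(-5/2) = (2 - 126)*(-5/2) = -124*(-5/2) = 310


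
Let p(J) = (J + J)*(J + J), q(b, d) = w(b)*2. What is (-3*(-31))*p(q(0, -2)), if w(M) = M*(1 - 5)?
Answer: 0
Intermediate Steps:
w(M) = -4*M (w(M) = M*(-4) = -4*M)
q(b, d) = -8*b (q(b, d) = -4*b*2 = -8*b)
p(J) = 4*J**2 (p(J) = (2*J)*(2*J) = 4*J**2)
(-3*(-31))*p(q(0, -2)) = (-3*(-31))*(4*(-8*0)**2) = 93*(4*0**2) = 93*(4*0) = 93*0 = 0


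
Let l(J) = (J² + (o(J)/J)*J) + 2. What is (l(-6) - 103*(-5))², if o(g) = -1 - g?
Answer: 311364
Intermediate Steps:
l(J) = 1 + J² - J (l(J) = (J² + ((-1 - J)/J)*J) + 2 = (J² + (-1 - J)) + 2 = (-1 + J² - J) + 2 = 1 + J² - J)
(l(-6) - 103*(-5))² = ((1 + (-6)² - 1*(-6)) - 103*(-5))² = ((1 + 36 + 6) + 515)² = (43 + 515)² = 558² = 311364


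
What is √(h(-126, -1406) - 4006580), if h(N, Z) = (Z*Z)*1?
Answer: 4*I*√126859 ≈ 1424.7*I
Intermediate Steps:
h(N, Z) = Z² (h(N, Z) = Z²*1 = Z²)
√(h(-126, -1406) - 4006580) = √((-1406)² - 4006580) = √(1976836 - 4006580) = √(-2029744) = 4*I*√126859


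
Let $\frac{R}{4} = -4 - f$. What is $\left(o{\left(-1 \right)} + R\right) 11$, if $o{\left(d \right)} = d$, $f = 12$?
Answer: $-715$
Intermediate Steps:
$R = -64$ ($R = 4 \left(-4 - 12\right) = 4 \left(-16\right) = -64$)
$\left(o{\left(-1 \right)} + R\right) 11 = \left(-1 - 64\right) 11 = \left(-65\right) 11 = -715$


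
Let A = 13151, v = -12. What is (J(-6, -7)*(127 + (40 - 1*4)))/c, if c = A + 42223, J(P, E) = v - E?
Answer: -815/55374 ≈ -0.014718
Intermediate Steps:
J(P, E) = -12 - E
c = 55374 (c = 13151 + 42223 = 55374)
(J(-6, -7)*(127 + (40 - 1*4)))/c = ((-12 - 1*(-7))*(127 + (40 - 1*4)))/55374 = ((-12 + 7)*(127 + (40 - 4)))*(1/55374) = -5*(127 + 36)*(1/55374) = -5*163*(1/55374) = -815*1/55374 = -815/55374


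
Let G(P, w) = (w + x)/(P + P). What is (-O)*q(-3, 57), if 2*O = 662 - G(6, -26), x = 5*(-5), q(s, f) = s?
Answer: 7995/8 ≈ 999.38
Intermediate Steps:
x = -25
G(P, w) = (-25 + w)/(2*P) (G(P, w) = (w - 25)/(P + P) = (-25 + w)/((2*P)) = (-25 + w)*(1/(2*P)) = (-25 + w)/(2*P))
O = 2665/8 (O = (662 - (-25 - 26)/(2*6))/2 = (662 - (-51)/(2*6))/2 = (662 - 1*(-17/4))/2 = (662 + 17/4)/2 = (½)*(2665/4) = 2665/8 ≈ 333.13)
(-O)*q(-3, 57) = -1*2665/8*(-3) = -2665/8*(-3) = 7995/8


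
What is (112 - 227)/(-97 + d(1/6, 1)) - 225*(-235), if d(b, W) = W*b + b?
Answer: 3066819/58 ≈ 52876.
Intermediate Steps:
d(b, W) = b + W*b
(112 - 227)/(-97 + d(1/6, 1)) - 225*(-235) = (112 - 227)/(-97 + (1 + 1)/6) - 225*(-235) = -115/(-97 + (⅙)*2) + 52875 = -115/(-97 + ⅓) + 52875 = -115/(-290/3) + 52875 = -115*(-3/290) + 52875 = 69/58 + 52875 = 3066819/58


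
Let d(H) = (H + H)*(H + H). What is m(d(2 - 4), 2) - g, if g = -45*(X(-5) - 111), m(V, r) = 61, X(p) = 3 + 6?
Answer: -4529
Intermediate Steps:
d(H) = 4*H² (d(H) = (2*H)*(2*H) = 4*H²)
X(p) = 9
g = 4590 (g = -45*(9 - 111) = -45*(-102) = 4590)
m(d(2 - 4), 2) - g = 61 - 1*4590 = 61 - 4590 = -4529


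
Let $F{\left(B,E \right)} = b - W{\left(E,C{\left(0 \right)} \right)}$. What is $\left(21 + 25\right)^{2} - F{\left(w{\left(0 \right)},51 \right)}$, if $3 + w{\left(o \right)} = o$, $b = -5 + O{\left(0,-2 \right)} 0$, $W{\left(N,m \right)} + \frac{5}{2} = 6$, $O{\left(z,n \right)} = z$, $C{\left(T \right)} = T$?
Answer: $\frac{4249}{2} \approx 2124.5$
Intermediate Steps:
$W{\left(N,m \right)} = \frac{7}{2}$ ($W{\left(N,m \right)} = - \frac{5}{2} + 6 = \frac{7}{2}$)
$b = -5$ ($b = -5 + 0 \cdot 0 = -5 + 0 = -5$)
$w{\left(o \right)} = -3 + o$
$F{\left(B,E \right)} = - \frac{17}{2}$ ($F{\left(B,E \right)} = -5 - \frac{7}{2} = - \frac{17}{2}$)
$\left(21 + 25\right)^{2} - F{\left(w{\left(0 \right)},51 \right)} = \left(21 + 25\right)^{2} - - \frac{17}{2} = 46^{2} + \frac{17}{2} = 2116 + \frac{17}{2} = \frac{4249}{2}$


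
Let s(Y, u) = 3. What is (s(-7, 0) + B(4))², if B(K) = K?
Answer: 49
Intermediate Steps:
(s(-7, 0) + B(4))² = (3 + 4)² = 7² = 49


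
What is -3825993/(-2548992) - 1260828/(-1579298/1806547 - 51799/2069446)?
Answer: 445004478175580487208555/317382476340723456 ≈ 1.4021e+6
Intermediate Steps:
-3825993/(-2548992) - 1260828/(-1579298/1806547 - 51799/2069446) = -3825993*(-1/2548992) - 1260828/(-1579298*1/1806547 - 51799*1/2069446) = 1275331/849664 - 1260828/(-1579298/1806547 - 51799/2069446) = 1275331/849664 - 1260828/(-3361849256961/3738551462962) = 1275331/849664 - 1260828*(-3738551462962/3361849256961) = 1275331/849664 + 523741151549272504/373538806329 = 445004478175580487208555/317382476340723456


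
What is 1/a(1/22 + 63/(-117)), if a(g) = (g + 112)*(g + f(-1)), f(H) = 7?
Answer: 81796/59349151 ≈ 0.0013782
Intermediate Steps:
a(g) = (7 + g)*(112 + g) (a(g) = (g + 112)*(g + 7) = (112 + g)*(7 + g) = (7 + g)*(112 + g))
1/a(1/22 + 63/(-117)) = 1/(784 + (1/22 + 63/(-117))² + 119*(1/22 + 63/(-117))) = 1/(784 + (1/22 + 63*(-1/117))² + 119*(1/22 + 63*(-1/117))) = 1/(784 + (1/22 - 7/13)² + 119*(1/22 - 7/13)) = 1/(784 + (-141/286)² + 119*(-141/286)) = 1/(784 + 19881/81796 - 16779/286) = 1/(59349151/81796) = 81796/59349151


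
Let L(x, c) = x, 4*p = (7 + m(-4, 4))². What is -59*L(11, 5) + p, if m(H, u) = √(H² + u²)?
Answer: -2515/4 + 14*√2 ≈ -608.95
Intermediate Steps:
p = (7 + 4*√2)²/4 (p = (7 + √((-4)² + 4²))²/4 = (7 + √(16 + 16))²/4 = (7 + √32)²/4 = (7 + 4*√2)²/4 ≈ 40.049)
-59*L(11, 5) + p = -59*11 + (81/4 + 14*√2) = -649 + (81/4 + 14*√2) = -2515/4 + 14*√2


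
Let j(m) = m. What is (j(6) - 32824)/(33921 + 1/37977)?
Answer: -623164593/644108909 ≈ -0.96748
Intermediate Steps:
(j(6) - 32824)/(33921 + 1/37977) = (6 - 32824)/(33921 + 1/37977) = -32818/(33921 + 1/37977) = -32818/1288217818/37977 = -32818*37977/1288217818 = -623164593/644108909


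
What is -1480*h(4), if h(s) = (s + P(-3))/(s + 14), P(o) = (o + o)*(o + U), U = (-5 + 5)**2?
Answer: -16280/9 ≈ -1808.9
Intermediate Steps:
U = 0 (U = 0**2 = 0)
P(o) = 2*o**2 (P(o) = (o + o)*(o + 0) = (2*o)*o = 2*o**2)
h(s) = (18 + s)/(14 + s) (h(s) = (s + 2*(-3)**2)/(s + 14) = (s + 2*9)/(14 + s) = (s + 18)/(14 + s) = (18 + s)/(14 + s))
-1480*h(4) = -1480*(18 + 4)/(14 + 4) = -1480*22/18 = -740*22/9 = -1480*11/9 = -16280/9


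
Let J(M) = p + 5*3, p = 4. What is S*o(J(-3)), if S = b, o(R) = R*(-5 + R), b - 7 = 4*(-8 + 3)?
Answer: -3458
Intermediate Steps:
b = -13 (b = 7 + 4*(-8 + 3) = 7 + 4*(-5) = 7 - 20 = -13)
J(M) = 19 (J(M) = 4 + 5*3 = 4 + 15 = 19)
S = -13
S*o(J(-3)) = -247*(-5 + 19) = -247*14 = -13*266 = -3458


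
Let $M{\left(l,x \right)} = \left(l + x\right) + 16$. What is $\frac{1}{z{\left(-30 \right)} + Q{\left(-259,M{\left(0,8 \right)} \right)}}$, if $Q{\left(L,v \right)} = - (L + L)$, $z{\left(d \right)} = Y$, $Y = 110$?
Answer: $\frac{1}{628} \approx 0.0015924$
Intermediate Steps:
$M{\left(l,x \right)} = 16 + l + x$
$z{\left(d \right)} = 110$
$Q{\left(L,v \right)} = - 2 L$
$\frac{1}{z{\left(-30 \right)} + Q{\left(-259,M{\left(0,8 \right)} \right)}} = \frac{1}{110 - -518} = \frac{1}{110 + 518} = \frac{1}{628}$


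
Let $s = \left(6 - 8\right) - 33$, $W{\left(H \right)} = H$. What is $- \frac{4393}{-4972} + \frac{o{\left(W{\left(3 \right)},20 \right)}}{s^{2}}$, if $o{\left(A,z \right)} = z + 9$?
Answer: $\frac{5525613}{6090700} \approx 0.90722$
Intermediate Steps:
$o{\left(A,z \right)} = 9 + z$
$s = -35$ ($s = -2 - 33 = -35$)
$- \frac{4393}{-4972} + \frac{o{\left(W{\left(3 \right)},20 \right)}}{s^{2}} = - \frac{4393}{-4972} + \frac{9 + 20}{\left(-35\right)^{2}} = \left(-4393\right) \left(- \frac{1}{4972}\right) + \frac{29}{1225} = \frac{4393}{4972} + 29 \cdot \frac{1}{1225} = \frac{4393}{4972} + \frac{29}{1225} = \frac{5525613}{6090700}$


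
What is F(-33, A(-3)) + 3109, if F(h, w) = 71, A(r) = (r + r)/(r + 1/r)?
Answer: 3180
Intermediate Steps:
A(r) = 2*r/(r + 1/r) (A(r) = (2*r)/(r + 1/r) = 2*r/(r + 1/r))
F(-33, A(-3)) + 3109 = 71 + 3109 = 3180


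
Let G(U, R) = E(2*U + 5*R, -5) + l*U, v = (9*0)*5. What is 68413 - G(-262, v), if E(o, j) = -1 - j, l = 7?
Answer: 70243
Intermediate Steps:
v = 0 (v = 0*5 = 0)
G(U, R) = 4 + 7*U (G(U, R) = (-1 - 1*(-5)) + 7*U = (-1 + 5) + 7*U = 4 + 7*U)
68413 - G(-262, v) = 68413 - (4 + 7*(-262)) = 68413 - (4 - 1834) = 68413 - 1*(-1830) = 68413 + 1830 = 70243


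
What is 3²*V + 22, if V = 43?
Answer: 409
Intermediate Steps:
3²*V + 22 = 3²*43 + 22 = 9*43 + 22 = 387 + 22 = 409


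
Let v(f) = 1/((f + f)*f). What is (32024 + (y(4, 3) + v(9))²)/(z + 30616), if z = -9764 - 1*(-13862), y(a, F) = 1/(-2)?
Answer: 105055532/113879277 ≈ 0.92252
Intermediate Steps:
y(a, F) = -½
v(f) = 1/(2*f²) (v(f) = 1/(((2*f))*f) = (1/(2*f))/f = 1/(2*f²))
z = 4098 (z = -9764 + 13862 = 4098)
(32024 + (y(4, 3) + v(9))²)/(z + 30616) = (32024 + (-½ + (½)/9²)²)/(4098 + 30616) = (32024 + (-½ + (½)*(1/81))²)/34714 = (32024 + (-½ + 1/162)²)*(1/34714) = (32024 + (-40/81)²)*(1/34714) = (32024 + 1600/6561)*(1/34714) = (210111064/6561)*(1/34714) = 105055532/113879277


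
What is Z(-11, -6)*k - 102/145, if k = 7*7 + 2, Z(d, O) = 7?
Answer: 51663/145 ≈ 356.30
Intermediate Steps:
k = 51 (k = 49 + 2 = 51)
Z(-11, -6)*k - 102/145 = 7*51 - 102/145 = 357 - 102*1/145 = 357 - 102/145 = 51663/145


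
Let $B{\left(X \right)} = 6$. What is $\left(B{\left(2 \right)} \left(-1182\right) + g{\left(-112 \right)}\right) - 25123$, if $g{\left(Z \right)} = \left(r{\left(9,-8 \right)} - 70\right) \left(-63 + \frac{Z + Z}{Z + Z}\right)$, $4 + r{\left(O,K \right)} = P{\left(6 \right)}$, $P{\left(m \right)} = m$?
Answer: $-27999$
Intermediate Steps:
$r{\left(O,K \right)} = 2$ ($r{\left(O,K \right)} = -4 + 6 = 2$)
$g{\left(Z \right)} = 4216$ ($g{\left(Z \right)} = \left(2 - 70\right) \left(-63 + \frac{Z + Z}{Z + Z}\right) = - 68 \left(-63 + \frac{2 Z}{2 Z}\right) = - 68 \left(-63 + 2 Z \frac{1}{2 Z}\right) = - 68 \left(-63 + 1\right) = \left(-68\right) \left(-62\right) = 4216$)
$\left(B{\left(2 \right)} \left(-1182\right) + g{\left(-112 \right)}\right) - 25123 = \left(6 \left(-1182\right) + 4216\right) - 25123 = \left(-7092 + 4216\right) - 25123 = -2876 - 25123 = -27999$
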